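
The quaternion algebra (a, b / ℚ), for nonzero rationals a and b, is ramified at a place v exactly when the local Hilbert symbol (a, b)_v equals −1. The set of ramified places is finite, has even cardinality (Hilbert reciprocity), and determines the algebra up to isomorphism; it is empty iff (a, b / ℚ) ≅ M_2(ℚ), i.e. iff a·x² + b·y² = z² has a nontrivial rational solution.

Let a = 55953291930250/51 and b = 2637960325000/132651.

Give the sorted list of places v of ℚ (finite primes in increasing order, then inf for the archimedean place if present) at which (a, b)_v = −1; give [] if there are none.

Mod squares: a ≡ 245310, b ≡ 6630. Check v ∈ {∞, 2, 3, 5, 7, 11, 13, 17, 37, 53}.
v=7: a=7^0·(≡4), b=7^2·(≡4) mod 7; (4|7)=+1, (4|7)=+1; (−1)^{0·2·3}·(+1)^2·(+1)^0 = +1.
v=13: a=13^1·(≡5), b=13^1·(≡9) mod 13; (5|13)=-1, (9|13)=+1; (−1)^{1·1·6}·(-1)^1·(+1)^1 = -1.
v=5: a=5^3·(≡2), b=5^5·(≡4) mod 5; (2|5)=-1, (4|5)=+1; (−1)^{3·5·2}·(-1)^5·(+1)^3 = -1.
v=2: v_2(a)=1, v_2(b)=3; units ≡ 7, 3 (mod 8); ε·ε+αω+βω = 1·1+1·1+3·0 ≡ 0  ⇒  (a,b)_2 = +1.
v=3: a=3^-1·(≡2), b=3^-3·(≡2) mod 3; (2|3)=-1, (2|3)=-1; (−1)^{-1·-3·1}·(-1)^-3·(-1)^-1 = -1.
v=∞: 245310 > 0 and 6630 > 0  ⇒  (a,b)_∞ = +1.
v=37: a=37^3·(≡34), b=37^2·(≡25) mod 37; (34|37)=+1, (25|37)=+1; (−1)^{3·2·18}·(+1)^2·(+1)^3 = +1.
v=53: a=53^2·(≡31), b=53^0·(≡48) mod 53; (31|53)=-1, (48|53)=-1; (−1)^{2·0·26}·(-1)^0·(-1)^2 = +1.
v=11: a=11^2·(≡10), b=11^2·(≡2) mod 11; (10|11)=-1, (2|11)=-1; (−1)^{2·2·5}·(-1)^2·(-1)^2 = +1.
v=17: a=17^-1·(≡12), b=17^-3·(≡8) mod 17; (12|17)=-1, (8|17)=+1; (−1)^{-1·-3·8}·(-1)^-3·(+1)^-1 = -1.
|Ram(245310, 6630)| = 4, even; anisotropic at {3, 5, 13, 17}.

[3, 5, 13, 17]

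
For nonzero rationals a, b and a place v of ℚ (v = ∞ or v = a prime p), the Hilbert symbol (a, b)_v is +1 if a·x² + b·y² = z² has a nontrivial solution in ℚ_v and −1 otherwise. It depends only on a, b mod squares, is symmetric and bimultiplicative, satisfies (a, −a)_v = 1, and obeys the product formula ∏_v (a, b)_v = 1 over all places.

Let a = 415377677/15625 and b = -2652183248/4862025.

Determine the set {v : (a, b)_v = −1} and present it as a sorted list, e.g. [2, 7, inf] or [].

(a, b) ≡ (2717, -2717) mod (ℚ^×)²; places V = {2, 3, 5, 7, 11, 13, 17, 19, 23, ∞}.
(a,b)_13: α=1, u≡12; β=3, v≡4 (mod 13); (12|13)=+1, (4|13)=+1; sign (−1)^0·+1^3·+1^1 = +1.
(a,b)_23: α=2, u≡2; β=0, v≡15 (mod 23); (2|23)=+1, (15|23)=-1; sign (−1)^0·+1^0·-1^2 = +1.
(a,b)_2: α=0, β=4; u≡5, v≡3 (mod 8); ε(u)ε(v)=0·1, αω(v)=0·1, βω(u)=4·1; sum ≡ 0  ⇒  +1.
(a,b)_11: α=1, u≡3; β=1, v≡8 (mod 11); (3|11)=+1, (8|11)=-1; sign (−1)^1·+1^1·-1^1 = +1.
(a,b)_17: α=2, u≡14; β=0, v≡10 (mod 17); (14|17)=-1, (10|17)=-1; sign (−1)^0·-1^0·-1^2 = +1.
(a,b)_3: α=0, u≡2; β=-4, v≡1 (mod 3); (2|3)=-1, (1|3)=+1; sign (−1)^0·-1^-4·+1^0 = +1.
(a,b)_∞: sgn(2717)=+, sgn(-2717)=−, so +1.
(a,b)_7: α=0, u≡1; β=-4, v≡3 (mod 7); (1|7)=+1, (3|7)=-1; sign (−1)^0·+1^-4·-1^0 = +1.
(a,b)_19: α=1, u≡10; β=3, v≡16 (mod 19); (10|19)=-1, (16|19)=+1; sign (−1)^1·-1^3·+1^1 = +1.
(a,b)_5: α=-6, u≡2; β=-2, v≡2 (mod 5); (2|5)=-1, (2|5)=-1; sign (−1)^0·-1^-2·-1^-6 = +1.
Every local symbol is +1, so the conic 2717·x² + -2717·y² = z² has ℚ_v-points for all v and hence a ℚ-point; (a, b / ℚ) ≅ M_2(ℚ).

[]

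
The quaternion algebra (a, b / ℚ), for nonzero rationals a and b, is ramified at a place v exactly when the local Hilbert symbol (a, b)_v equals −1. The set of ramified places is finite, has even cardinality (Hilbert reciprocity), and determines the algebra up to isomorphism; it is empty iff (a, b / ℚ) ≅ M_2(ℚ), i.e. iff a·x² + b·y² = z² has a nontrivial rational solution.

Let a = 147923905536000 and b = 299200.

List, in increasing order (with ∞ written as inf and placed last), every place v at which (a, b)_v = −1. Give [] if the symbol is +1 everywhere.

Mod squares: a ≡ 510, b ≡ 187. Check v ∈ {∞, 2, 3, 5, 11, 17}.
v=11: a=11^2·(≡4), b=11^1·(≡8) mod 11; (4|11)=+1, (8|11)=-1; (−1)^{2·1·5}·(+1)^1·(-1)^2 = +1.
v=17: a=17^3·(≡16), b=17^1·(≡5) mod 17; (16|17)=+1, (5|17)=-1; (−1)^{3·1·8}·(+1)^1·(-1)^3 = -1.
v=2: v_2(a)=13, v_2(b)=6; units ≡ 7, 3 (mod 8); ε·ε+αω+βω = 1·1+13·1+6·0 ≡ 0  ⇒  (a,b)_2 = +1.
v=5: a=5^3·(≡3), b=5^2·(≡3) mod 5; (3|5)=-1, (3|5)=-1; (−1)^{3·2·2}·(-1)^2·(-1)^3 = -1.
v=3: a=3^5·(≡2), b=3^0·(≡1) mod 3; (2|3)=-1, (1|3)=+1; (−1)^{5·0·1}·(-1)^0·(+1)^5 = +1.
v=∞: 510 > 0 and 187 > 0  ⇒  (a,b)_∞ = +1.
(510, 187 / ℚ) ramifies at {5, 17}: a division algebra.

[5, 17]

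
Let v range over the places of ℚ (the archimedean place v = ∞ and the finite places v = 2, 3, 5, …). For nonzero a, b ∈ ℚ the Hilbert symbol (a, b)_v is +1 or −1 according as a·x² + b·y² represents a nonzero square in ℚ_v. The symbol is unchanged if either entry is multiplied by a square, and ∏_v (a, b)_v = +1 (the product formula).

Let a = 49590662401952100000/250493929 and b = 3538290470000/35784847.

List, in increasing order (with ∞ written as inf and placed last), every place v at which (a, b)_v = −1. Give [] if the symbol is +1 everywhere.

[7, 11]

Mod squares: a ≡ 10, b ≡ 1001. Check v ∈ {∞, 2, 3, 5, 7, 11, 13, 17, 19}.
v=2: v_2(a)=5, v_2(b)=4; units ≡ 5, 1 (mod 8); ε·ε+αω+βω = 0·0+5·0+4·1 ≡ 0  ⇒  (a,b)_2 = +1.
v=3: a=3^4·(≡1), b=3^0·(≡2) mod 3; (1|3)=+1, (2|3)=-1; (−1)^{4·0·1}·(+1)^0·(-1)^4 = +1.
v=17: a=17^-2·(≡10), b=17^-2·(≡2) mod 17; (10|17)=-1, (2|17)=+1; (−1)^{-2·-2·8}·(-1)^-2·(+1)^-2 = +1.
v=13: a=13^4·(≡3), b=13^3·(≡3) mod 13; (3|13)=+1, (3|13)=+1; (−1)^{4·3·6}·(+1)^3·(+1)^4 = +1.
v=19: a=19^-2·(≡15), b=19^-2·(≡12) mod 19; (15|19)=-1, (12|19)=-1; (−1)^{-2·-2·9}·(-1)^-2·(-1)^-2 = +1.
v=7: a=7^-4·(≡5), b=7^-3·(≡6) mod 7; (5|7)=-1, (6|7)=-1; (−1)^{-4·-3·3}·(-1)^-3·(-1)^-4 = -1.
v=11: a=11^8·(≡6), b=11^5·(≡3) mod 11; (6|11)=-1, (3|11)=+1; (−1)^{8·5·5}·(-1)^5·(+1)^8 = -1.
v=∞: 10 > 0 and 1001 > 0  ⇒  (a,b)_∞ = +1.
v=5: a=5^5·(≡3), b=5^4·(≡1) mod 5; (3|5)=-1, (1|5)=+1; (−1)^{5·4·2}·(-1)^4·(+1)^5 = +1.
|Ram(10, 1001)| = 2, even; anisotropic at {7, 11}.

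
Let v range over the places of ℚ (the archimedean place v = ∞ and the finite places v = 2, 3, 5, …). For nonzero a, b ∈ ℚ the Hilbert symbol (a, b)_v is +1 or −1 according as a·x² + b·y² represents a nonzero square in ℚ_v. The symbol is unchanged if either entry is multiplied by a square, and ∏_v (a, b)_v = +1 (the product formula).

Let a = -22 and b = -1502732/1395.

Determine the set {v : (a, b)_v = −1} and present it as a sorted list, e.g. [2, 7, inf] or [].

[5, 17, 41, inf]

(a, b) ≡ (-22, -1188385) mod (ℚ^×)²; places V = {2, 3, 5, 7, 11, 17, 31, 41, ∞}.
(a,b)_17: α=0, u≡12; β=1, v≡4 (mod 17); (12|17)=-1, (4|17)=+1; sign (−1)^0·-1^1·+1^0 = -1.
(a,b)_11: α=1, u≡9; β=1, v≡7 (mod 11); (9|11)=+1, (7|11)=-1; sign (−1)^1·+1^1·-1^1 = +1.
(a,b)_2: α=1, β=2; u≡5, v≡7 (mod 8); ε(u)ε(v)=0·1, αω(v)=1·0, βω(u)=2·1; sum ≡ 0  ⇒  +1.
(a,b)_31: α=0, u≡9; β=-1, v≡15 (mod 31); (9|31)=+1, (15|31)=-1; sign (−1)^0·+1^-1·-1^0 = +1.
(a,b)_5: α=0, u≡3; β=-1, v≡2 (mod 5); (3|5)=-1, (2|5)=-1; sign (−1)^0·-1^-1·-1^0 = -1.
(a,b)_7: α=0, u≡6; β=2, v≡3 (mod 7); (6|7)=-1, (3|7)=-1; sign (−1)^0·-1^2·-1^0 = +1.
(a,b)_41: α=0, u≡19; β=1, v≡2 (mod 41); (19|41)=-1, (2|41)=+1; sign (−1)^0·-1^1·+1^0 = -1.
(a,b)_∞: sgn(-22)=−, sgn(-1188385)=−, so -1.
(a,b)_3: α=0, u≡2; β=-2, v≡2 (mod 3); (2|3)=-1, (2|3)=-1; sign (−1)^0·-1^-2·-1^0 = +1.
Ram(-22, -1188385) = {5, 17, 41, ∞}; no ℚ_5-point on the conic.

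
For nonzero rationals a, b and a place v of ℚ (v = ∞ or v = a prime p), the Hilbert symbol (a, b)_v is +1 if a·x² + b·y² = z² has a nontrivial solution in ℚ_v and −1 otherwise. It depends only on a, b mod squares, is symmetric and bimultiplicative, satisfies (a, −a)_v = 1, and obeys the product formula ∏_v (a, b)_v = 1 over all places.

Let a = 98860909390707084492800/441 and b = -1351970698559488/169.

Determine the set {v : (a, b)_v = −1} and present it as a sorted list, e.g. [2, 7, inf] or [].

[29, 47]

(a, b) ≡ (47, -47647) mod (ℚ^×)²; places V = {2, 3, 5, 7, 13, 29, 31, 47, 53, ∞}.
(a,b)_3: α=-2, u≡2; β=0, v≡2 (mod 3); (2|3)=-1, (2|3)=-1; sign (−1)^0·-1^0·-1^-2 = +1.
(a,b)_2: α=24, β=18; u≡7, v≡1 (mod 8); ε(u)ε(v)=1·0, αω(v)=24·0, βω(u)=18·0; sum ≡ 0  ⇒  +1.
(a,b)_13: α=0, u≡7; β=-2, v≡6 (mod 13); (7|13)=-1, (6|13)=-1; sign (−1)^0·-1^-2·-1^0 = +1.
(a,b)_5: α=2, u≡2; β=0, v≡3 (mod 5); (2|5)=-1, (3|5)=-1; sign (−1)^0·-1^0·-1^2 = +1.
(a,b)_31: α=2, u≡7; β=1, v≡29 (mod 31); (7|31)=+1, (29|31)=-1; sign (−1)^0·+1^1·-1^2 = +1.
(a,b)_7: α=-2, u≡6; β=2, v≡1 (mod 7); (6|7)=-1, (1|7)=+1; sign (−1)^0·-1^2·+1^-2 = +1.
(a,b)_∞: sgn(47)=+, sgn(-47647)=−, so +1.
(a,b)_47: α=3, u≡28; β=2, v≡23 (mod 47); (28|47)=+1, (23|47)=-1; sign (−1)^0·+1^2·-1^3 = -1.
(a,b)_29: α=2, u≡2; β=1, v≡10 (mod 29); (2|29)=-1, (10|29)=-1; sign (−1)^0·-1^1·-1^2 = -1.
(a,b)_53: α=2, u≡9; β=1, v≡18 (mod 53); (9|53)=+1, (18|53)=-1; sign (−1)^0·+1^1·-1^2 = +1.
Ram(47, -47647) = {29, 47}; no ℚ_29-point on the conic.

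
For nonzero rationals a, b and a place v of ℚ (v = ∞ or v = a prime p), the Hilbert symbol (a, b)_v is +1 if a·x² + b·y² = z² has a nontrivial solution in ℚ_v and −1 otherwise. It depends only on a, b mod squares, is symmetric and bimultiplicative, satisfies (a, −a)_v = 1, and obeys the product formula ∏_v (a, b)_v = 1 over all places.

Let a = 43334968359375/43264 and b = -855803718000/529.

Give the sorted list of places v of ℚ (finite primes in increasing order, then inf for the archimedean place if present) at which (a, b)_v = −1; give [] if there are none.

[3, 11]

(a, b) ≡ (231, -55) mod (ℚ^×)²; places V = {2, 3, 5, 7, 11, 13, 23, ∞}.
(a,b)_23: α=0, u≡6; β=-2, v≡15 (mod 23); (6|23)=+1, (15|23)=-1; sign (−1)^0·+1^-2·-1^0 = +1.
(a,b)_∞: sgn(231)=+, sgn(-55)=−, so +1.
(a,b)_3: α=5, u≡2; β=8, v≡2 (mod 3); (2|3)=-1, (2|3)=-1; sign (−1)^0·-1^8·-1^5 = -1.
(a,b)_13: α=-2, u≡12; β=0, v≡9 (mod 13); (12|13)=+1, (9|13)=+1; sign (−1)^0·+1^0·+1^-2 = +1.
(a,b)_11: α=3, u≡8; β=3, v≡6 (mod 11); (8|11)=-1, (6|11)=-1; sign (−1)^1·-1^3·-1^3 = -1.
(a,b)_7: α=3, u≡5; β=2, v≡1 (mod 7); (5|7)=-1, (1|7)=+1; sign (−1)^0·-1^2·+1^3 = +1.
(a,b)_2: α=-8, β=4; u≡7, v≡1 (mod 8); ε(u)ε(v)=1·0, αω(v)=-8·0, βω(u)=4·0; sum ≡ 0  ⇒  +1.
(a,b)_5: α=8, u≡1; β=3, v≡4 (mod 5); (1|5)=+1, (4|5)=+1; sign (−1)^0·+1^3·+1^8 = +1.
(231, -55 / ℚ) ramifies at {3, 11}: a division algebra.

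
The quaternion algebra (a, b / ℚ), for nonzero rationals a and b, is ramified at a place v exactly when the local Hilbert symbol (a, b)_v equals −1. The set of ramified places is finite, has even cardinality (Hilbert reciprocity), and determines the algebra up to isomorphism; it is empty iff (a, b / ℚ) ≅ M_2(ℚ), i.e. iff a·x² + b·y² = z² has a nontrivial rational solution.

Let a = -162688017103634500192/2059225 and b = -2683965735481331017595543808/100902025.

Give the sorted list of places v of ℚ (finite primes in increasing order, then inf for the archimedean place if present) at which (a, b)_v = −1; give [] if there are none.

(a, b) ≡ (-22, -187473) mod (ℚ^×)²; places V = {2, 3, 5, 7, 11, 13, 19, 23, 41, 43, ∞}.
(a,b)_41: α=-2, u≡7; β=-2, v≡18 (mod 41); (7|41)=-1, (18|41)=+1; sign (−1)^0·-1^-2·+1^-2 = +1.
(a,b)_∞: sgn(-22)=−, sgn(-187473)=−, so -1.
(a,b)_7: α=-2, u≡5; β=-4, v≡1 (mod 7); (5|7)=-1, (1|7)=+1; sign (−1)^0·-1^-4·+1^-2 = +1.
(a,b)_3: α=0, u≡2; β=1, v≡2 (mod 3); (2|3)=-1, (2|3)=-1; sign (−1)^0·-1^1·-1^0 = -1.
(a,b)_43: α=2, u≡38; β=2, v≡26 (mod 43); (38|43)=+1, (26|43)=-1; sign (−1)^0·+1^2·-1^2 = +1.
(a,b)_2: α=5, β=8; u≡5, v≡7 (mod 8); ε(u)ε(v)=0·1, αω(v)=5·0, βω(u)=8·1; sum ≡ 0  ⇒  +1.
(a,b)_11: α=5, u≡1; β=7, v≡2 (mod 11); (1|11)=+1, (2|11)=-1; sign (−1)^1·+1^7·-1^5 = +1.
(a,b)_5: α=-2, u≡2; β=-2, v≡2 (mod 5); (2|5)=-1, (2|5)=-1; sign (−1)^0·-1^-2·-1^-2 = +1.
(a,b)_19: α=2, u≡1; β=3, v≡10 (mod 19); (1|19)=+1, (10|19)=-1; sign (−1)^0·+1^3·-1^2 = +1.
(a,b)_23: α=4, u≡4; β=5, v≡21 (mod 23); (4|23)=+1, (21|23)=-1; sign (−1)^0·+1^5·-1^4 = +1.
(a,b)_13: α=2, u≡10; β=3, v≡1 (mod 13); (10|13)=+1, (1|13)=+1; sign (−1)^0·+1^3·+1^2 = +1.
Ram(-22, -187473) = {3, ∞}; no ℚ_3-point on the conic.

[3, inf]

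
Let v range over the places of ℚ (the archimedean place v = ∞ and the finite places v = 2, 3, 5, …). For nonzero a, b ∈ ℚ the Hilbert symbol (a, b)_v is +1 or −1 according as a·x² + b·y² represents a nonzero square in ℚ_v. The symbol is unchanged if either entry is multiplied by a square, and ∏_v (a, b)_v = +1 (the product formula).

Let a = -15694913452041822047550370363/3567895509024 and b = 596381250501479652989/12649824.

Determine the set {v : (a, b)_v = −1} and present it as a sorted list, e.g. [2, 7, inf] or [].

Mod squares: a ≡ -626262, b ≡ 3774. Check v ∈ {∞, 2, 3, 7, 11, 13, 17, 29, 31, 37}.
v=2: v_2(a)=-5, v_2(b)=-5; units ≡ 5, 7 (mod 8); ε·ε+αω+βω = 0·1+-5·0+-5·1 ≡ 1  ⇒  (a,b)_2 = -1.
v=17: a=17^4·(≡13), b=17^3·(≡8) mod 17; (13|17)=+1, (8|17)=+1; (−1)^{4·3·8}·(+1)^3·(+1)^4 = +1.
v=13: a=13^9·(≡3), b=13^6·(≡4) mod 13; (3|13)=+1, (4|13)=+1; (−1)^{9·6·6}·(+1)^6·(+1)^9 = +1.
v=3: a=3^-5·(≡1), b=3^-3·(≡1) mod 3; (1|3)=+1, (1|3)=+1; (−1)^{-5·-3·1}·(+1)^-3·(+1)^-5 = -1.
v=7: a=7^-1·(≡2), b=7^0·(≡2) mod 7; (2|7)=+1, (2|7)=+1; (−1)^{-1·0·3}·(+1)^0·(+1)^-1 = +1.
v=29: a=29^6·(≡7), b=29^4·(≡1) mod 29; (7|29)=+1, (1|29)=+1; (−1)^{6·4·14}·(+1)^4·(+1)^6 = +1.
v=37: a=37^-1·(≡5), b=37^1·(≡21) mod 37; (5|37)=-1, (21|37)=+1; (−1)^{-1·1·18}·(-1)^1·(+1)^-1 = -1.
v=31: a=31^3·(≡1), b=31^2·(≡11) mod 31; (1|31)=+1, (11|31)=-1; (−1)^{3·2·15}·(+1)^2·(-1)^3 = -1.
v=∞: -626262 < 0 and 3774 > 0  ⇒  (a,b)_∞ = +1.
v=11: a=11^-6·(≡9), b=11^-4·(≡9) mod 11; (9|11)=+1, (9|11)=+1; (−1)^{-6·-4·5}·(+1)^-4·(+1)^-6 = +1.
Ram(-626262, 3774) = {2, 3, 31, 37}; no ℚ_2-point on the conic.

[2, 3, 31, 37]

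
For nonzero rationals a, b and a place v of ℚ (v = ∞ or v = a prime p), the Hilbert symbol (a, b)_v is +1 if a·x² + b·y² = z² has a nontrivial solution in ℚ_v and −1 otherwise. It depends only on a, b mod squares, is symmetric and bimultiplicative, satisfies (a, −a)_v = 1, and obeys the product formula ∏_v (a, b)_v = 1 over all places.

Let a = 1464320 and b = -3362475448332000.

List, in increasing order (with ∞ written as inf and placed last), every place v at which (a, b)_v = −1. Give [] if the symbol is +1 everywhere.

[2, 3, 11, 13]

(a, b) ≡ (1430, -30030) mod (ℚ^×)²; places V = {2, 3, 5, 7, 11, 13, ∞}.
(a,b)_11: α=1, u≡9; β=3, v≡5 (mod 11); (9|11)=+1, (5|11)=+1; sign (−1)^1·+1^3·+1^1 = -1.
(a,b)_7: α=0, u≡4; β=1, v≡1 (mod 7); (4|7)=+1, (1|7)=+1; sign (−1)^0·+1^1·+1^0 = +1.
(a,b)_3: α=0, u≡2; β=5, v≡1 (mod 3); (2|3)=-1, (1|3)=+1; sign (−1)^0·-1^5·+1^0 = -1.
(a,b)_∞: sgn(1430)=+, sgn(-30030)=−, so +1.
(a,b)_13: α=1, u≡8; β=5, v≡12 (mod 13); (8|13)=-1, (12|13)=+1; sign (−1)^0·-1^5·+1^1 = -1.
(a,b)_2: α=11, β=5; u≡3, v≡1 (mod 8); ε(u)ε(v)=1·0, αω(v)=11·0, βω(u)=5·1; sum ≡ 1  ⇒  -1.
(a,b)_5: α=1, u≡4; β=3, v≡4 (mod 5); (4|5)=+1, (4|5)=+1; sign (−1)^0·+1^3·+1^1 = +1.
|Ram(1430, -30030)| = 4, even; anisotropic at {2, 3, 11, 13}.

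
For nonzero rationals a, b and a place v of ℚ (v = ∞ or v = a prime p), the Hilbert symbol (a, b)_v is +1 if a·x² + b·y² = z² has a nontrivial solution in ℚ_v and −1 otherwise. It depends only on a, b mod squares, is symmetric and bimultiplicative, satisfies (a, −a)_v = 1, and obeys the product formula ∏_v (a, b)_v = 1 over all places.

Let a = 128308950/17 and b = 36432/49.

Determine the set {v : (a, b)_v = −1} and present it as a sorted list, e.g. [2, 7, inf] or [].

Mod squares: a ≡ 374, b ≡ 253. Check v ∈ {∞, 2, 3, 5, 7, 11, 17, 23}.
v=5: a=5^2·(≡4), b=5^0·(≡3) mod 5; (4|5)=+1, (3|5)=-1; (−1)^{2·0·2}·(+1)^0·(-1)^2 = +1.
v=∞: 374 > 0 and 253 > 0  ⇒  (a,b)_∞ = +1.
v=23: a=23^2·(≡9), b=23^1·(≡22) mod 23; (9|23)=+1, (22|23)=-1; (−1)^{2·1·11}·(+1)^1·(-1)^2 = +1.
v=3: a=3^2·(≡2), b=3^2·(≡1) mod 3; (2|3)=-1, (1|3)=+1; (−1)^{2·2·1}·(-1)^2·(+1)^2 = +1.
v=2: v_2(a)=1, v_2(b)=4; units ≡ 3, 5 (mod 8); ε·ε+αω+βω = 1·0+1·1+4·1 ≡ 1  ⇒  (a,b)_2 = -1.
v=17: a=17^-1·(≡5), b=17^0·(≡8) mod 17; (5|17)=-1, (8|17)=+1; (−1)^{-1·0·8}·(-1)^0·(+1)^-1 = +1.
v=7: a=7^2·(≡6), b=7^-2·(≡4) mod 7; (6|7)=-1, (4|7)=+1; (−1)^{2·-2·3}·(-1)^-2·(+1)^2 = +1.
v=11: a=11^1·(≡1), b=11^1·(≡9) mod 11; (1|11)=+1, (9|11)=+1; (−1)^{1·1·5}·(+1)^1·(+1)^1 = -1.
Ram(374, 253) = {2, 11}; no ℚ_2-point on the conic.

[2, 11]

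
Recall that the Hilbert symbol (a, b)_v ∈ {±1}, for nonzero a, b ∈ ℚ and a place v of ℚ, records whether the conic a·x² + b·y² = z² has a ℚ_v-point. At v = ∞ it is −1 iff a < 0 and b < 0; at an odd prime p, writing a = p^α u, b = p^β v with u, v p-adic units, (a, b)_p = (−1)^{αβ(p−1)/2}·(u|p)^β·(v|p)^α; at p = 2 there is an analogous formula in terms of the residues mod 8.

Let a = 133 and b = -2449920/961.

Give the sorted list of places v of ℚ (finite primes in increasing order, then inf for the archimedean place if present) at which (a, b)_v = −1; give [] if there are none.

[2, 5, 7, 29]

Mod squares: a ≡ 133, b ≡ -9570. Check v ∈ {∞, 2, 3, 5, 7, 11, 19, 29, 31}.
v=2: v_2(a)=0, v_2(b)=9; units ≡ 5, 7 (mod 8); ε·ε+αω+βω = 0·1+0·0+9·1 ≡ 1  ⇒  (a,b)_2 = -1.
v=∞: 133 > 0 and -9570 < 0  ⇒  (a,b)_∞ = +1.
v=3: a=3^0·(≡1), b=3^1·(≡2) mod 3; (1|3)=+1, (2|3)=-1; (−1)^{0·1·1}·(+1)^1·(-1)^0 = +1.
v=7: a=7^1·(≡5), b=7^0·(≡5) mod 7; (5|7)=-1, (5|7)=-1; (−1)^{1·0·3}·(-1)^0·(-1)^1 = -1.
v=29: a=29^0·(≡17), b=29^1·(≡21) mod 29; (17|29)=-1, (21|29)=-1; (−1)^{0·1·14}·(-1)^1·(-1)^0 = -1.
v=11: a=11^0·(≡1), b=11^1·(≡2) mod 11; (1|11)=+1, (2|11)=-1; (−1)^{0·1·5}·(+1)^1·(-1)^0 = +1.
v=19: a=19^1·(≡7), b=19^0·(≡17) mod 19; (7|19)=+1, (17|19)=+1; (−1)^{1·0·9}·(+1)^0·(+1)^1 = +1.
v=31: a=31^0·(≡9), b=31^-2·(≡10) mod 31; (9|31)=+1, (10|31)=+1; (−1)^{0·-2·15}·(+1)^-2·(+1)^0 = +1.
v=5: a=5^0·(≡3), b=5^1·(≡1) mod 5; (3|5)=-1, (1|5)=+1; (−1)^{0·1·2}·(-1)^1·(+1)^0 = -1.
Ram(133, -9570) = {2, 5, 7, 29}; no ℚ_2-point on the conic.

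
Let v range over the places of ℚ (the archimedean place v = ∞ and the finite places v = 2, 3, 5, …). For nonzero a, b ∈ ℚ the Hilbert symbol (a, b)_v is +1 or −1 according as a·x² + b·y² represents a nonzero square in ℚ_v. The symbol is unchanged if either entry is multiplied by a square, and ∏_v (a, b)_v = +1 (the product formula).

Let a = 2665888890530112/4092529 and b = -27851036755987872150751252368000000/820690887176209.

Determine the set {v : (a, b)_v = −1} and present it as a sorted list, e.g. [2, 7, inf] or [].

(a, b) ≡ (9104173, -7657) mod (ℚ^×)²; places V = {2, 3, 5, 7, 11, 13, 17, 19, 23, 29, 31, 41, ∞}.
(a,b)_41: α=1, u≡34; β=2, v≡5 (mod 41); (34|41)=-1, (5|41)=+1; sign (−1)^0·-1^2·+1^1 = +1.
(a,b)_17: α=-4, u≡10; β=-8, v≡6 (mod 17); (10|17)=-1, (6|17)=-1; sign (−1)^0·-1^-8·-1^-4 = +1.
(a,b)_3: α=2, u≡1; β=4, v≡2 (mod 3); (1|3)=+1, (2|3)=-1; sign (−1)^0·+1^4·-1^2 = +1.
(a,b)_19: α=1, u≡17; β=3, v≡13 (mod 19); (17|19)=+1, (13|19)=-1; sign (−1)^1·+1^3·-1^1 = +1.
(a,b)_23: α=2, u≡22; β=4, v≡4 (mod 23); (22|23)=-1, (4|23)=+1; sign (−1)^0·-1^4·+1^2 = +1.
(a,b)_2: α=6, β=10; u≡5, v≡7 (mod 8); ε(u)ε(v)=0·1, αω(v)=6·0, βω(u)=10·1; sum ≡ 0  ⇒  +1.
(a,b)_7: α=-2, u≡4; β=-6, v≡2 (mod 7); (4|7)=+1, (2|7)=+1; sign (−1)^0·+1^-6·+1^-2 = +1.
(a,b)_∞: sgn(9104173)=+, sgn(-7657)=−, so +1.
(a,b)_11: α=0, u≡5; β=2, v≡7 (mod 11); (5|11)=+1, (7|11)=-1; sign (−1)^0·+1^2·-1^0 = +1.
(a,b)_13: α=1, u≡6; β=3, v≡4 (mod 13); (6|13)=-1, (4|13)=+1; sign (−1)^0·-1^3·+1^1 = -1.
(a,b)_31: α=3, u≡19; β=3, v≡25 (mod 31); (19|31)=+1, (25|31)=+1; sign (−1)^1·+1^3·+1^3 = -1.
(a,b)_5: α=0, u≡3; β=6, v≡2 (mod 5); (3|5)=-1, (2|5)=-1; sign (−1)^0·-1^6·-1^0 = +1.
(a,b)_29: α=1, u≡14; β=2, v≡20 (mod 29); (14|29)=-1, (20|29)=+1; sign (−1)^0·-1^2·+1^1 = +1.
Ram(9104173, -7657) = {13, 31}; no ℚ_13-point on the conic.

[13, 31]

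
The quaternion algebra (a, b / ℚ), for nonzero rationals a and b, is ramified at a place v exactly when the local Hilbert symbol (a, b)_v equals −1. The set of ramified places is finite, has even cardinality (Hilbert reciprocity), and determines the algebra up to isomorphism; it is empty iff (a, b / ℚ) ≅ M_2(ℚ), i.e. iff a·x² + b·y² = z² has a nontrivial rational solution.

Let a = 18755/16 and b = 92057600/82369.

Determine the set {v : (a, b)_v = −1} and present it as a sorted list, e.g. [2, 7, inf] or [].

[2, 29]

(a, b) ≡ (155, 899) mod (ℚ^×)²; places V = {2, 5, 7, 11, 29, 31, 41, ∞}.
(a,b)_∞: sgn(155)=+, sgn(899)=+, so +1.
(a,b)_29: α=0, u≡14; β=1, v≡26 (mod 29); (14|29)=-1, (26|29)=-1; sign (−1)^0·-1^1·-1^0 = -1.
(a,b)_5: α=1, u≡1; β=2, v≡1 (mod 5); (1|5)=+1, (1|5)=+1; sign (−1)^0·+1^2·+1^1 = +1.
(a,b)_7: α=0, u≡1; β=-2, v≡5 (mod 7); (1|7)=+1, (5|7)=-1; sign (−1)^0·+1^-2·-1^0 = +1.
(a,b)_31: α=1, u≡1; β=1, v≡24 (mod 31); (1|31)=+1, (24|31)=-1; sign (−1)^1·+1^1·-1^1 = +1.
(a,b)_2: α=-4, β=12; u≡3, v≡3 (mod 8); ε(u)ε(v)=1·1, αω(v)=-4·1, βω(u)=12·1; sum ≡ 1  ⇒  -1.
(a,b)_41: α=0, u≡37; β=-2, v≡17 (mod 41); (37|41)=+1, (17|41)=-1; sign (−1)^0·+1^-2·-1^0 = +1.
(a,b)_11: α=2, u≡9; β=0, v≡8 (mod 11); (9|11)=+1, (8|11)=-1; sign (−1)^0·+1^0·-1^2 = +1.
Ram(155, 899) = {2, 29}; no ℚ_2-point on the conic.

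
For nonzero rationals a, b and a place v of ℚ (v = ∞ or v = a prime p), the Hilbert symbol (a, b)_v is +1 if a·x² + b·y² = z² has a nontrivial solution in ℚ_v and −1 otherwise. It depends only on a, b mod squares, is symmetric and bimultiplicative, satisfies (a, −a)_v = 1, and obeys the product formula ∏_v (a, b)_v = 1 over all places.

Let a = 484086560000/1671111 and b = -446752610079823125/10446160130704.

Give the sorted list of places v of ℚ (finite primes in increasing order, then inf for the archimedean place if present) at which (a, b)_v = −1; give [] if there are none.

Mod squares: a ≡ 1131, b ≡ -533. Check v ∈ {∞, 2, 3, 5, 13, 17, 19, 23, 29, 41, 43}.
v=2: v_2(a)=8, v_2(b)=-4; units ≡ 3, 3 (mod 8); ε·ε+αω+βω = 1·1+8·1+-4·1 ≡ 1  ⇒  (a,b)_2 = -1.
v=29: a=29^1·(≡21), b=29^4·(≡18) mod 29; (21|29)=-1, (18|29)=-1; (−1)^{1·4·14}·(-1)^4·(-1)^1 = -1.
v=17: a=17^2·(≡15), b=17^2·(≡12) mod 17; (15|17)=+1, (12|17)=-1; (−1)^{2·2·8}·(+1)^2·(-1)^2 = +1.
v=41: a=41^0·(≡19), b=41^1·(≡3) mod 41; (19|41)=-1, (3|41)=-1; (−1)^{0·1·20}·(-1)^1·(-1)^0 = -1.
v=13: a=13^-1·(≡10), b=13^1·(≡6) mod 13; (10|13)=+1, (6|13)=-1; (−1)^{-1·1·6}·(+1)^1·(-1)^-1 = -1.
v=19: a=19^2·(≡10), b=19^-2·(≡3) mod 19; (10|19)=-1, (3|19)=-1; (−1)^{2·-2·9}·(-1)^-2·(-1)^2 = +1.
v=∞: 1131 > 0 and -533 < 0  ⇒  (a,b)_∞ = +1.
v=3: a=3^-5·(≡2), b=3^8·(≡1) mod 3; (2|3)=-1, (1|3)=+1; (−1)^{-5·8·1}·(-1)^8·(+1)^-5 = +1.
v=5: a=5^4·(≡1), b=5^4·(≡2) mod 5; (1|5)=+1, (2|5)=-1; (−1)^{4·4·2}·(+1)^4·(-1)^4 = +1.
v=43: a=43^0·(≡16), b=43^-4·(≡19) mod 43; (16|43)=+1, (19|43)=-1; (−1)^{0·-4·21}·(+1)^-4·(-1)^0 = +1.
v=23: a=23^-2·(≡9), b=23^-2·(≡14) mod 23; (9|23)=+1, (14|23)=-1; (−1)^{-2·-2·11}·(+1)^-2·(-1)^-2 = +1.
(1131, -533 / ℚ) ramifies at {2, 13, 29, 41}: a division algebra.

[2, 13, 29, 41]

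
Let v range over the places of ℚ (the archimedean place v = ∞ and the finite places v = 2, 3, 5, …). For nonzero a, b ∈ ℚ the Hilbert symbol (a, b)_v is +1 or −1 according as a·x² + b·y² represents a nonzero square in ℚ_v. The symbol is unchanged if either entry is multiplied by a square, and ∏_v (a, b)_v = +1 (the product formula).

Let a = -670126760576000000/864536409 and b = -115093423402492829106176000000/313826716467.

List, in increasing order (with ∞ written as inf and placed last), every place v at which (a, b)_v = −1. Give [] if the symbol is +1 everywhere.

[2, 7, 41, inf]

Mod squares: a ≡ -171626, b ≡ -9177. Check v ∈ {∞, 2, 3, 5, 7, 11, 13, 19, 23, 41}.
v=13: a=13^3·(≡2), b=13^6·(≡10) mod 13; (2|13)=-1, (10|13)=+1; (−1)^{3·6·6}·(-1)^6·(+1)^3 = +1.
v=41: a=41^1·(≡20), b=41^2·(≡7) mod 41; (20|41)=+1, (7|41)=-1; (−1)^{1·2·20}·(+1)^2·(-1)^1 = -1.
v=7: a=7^1·(≡6), b=7^3·(≡6) mod 7; (6|7)=-1, (6|7)=-1; (−1)^{1·3·3}·(-1)^3·(-1)^1 = -1.
v=19: a=19^2·(≡11), b=19^3·(≡9) mod 19; (11|19)=+1, (9|19)=+1; (−1)^{2·3·9}·(+1)^3·(+1)^2 = +1.
v=2: v_2(a)=13, v_2(b)=24; units ≡ 3, 7 (mod 8); ε·ε+αω+βω = 1·1+13·0+24·1 ≡ 1  ⇒  (a,b)_2 = -1.
v=23: a=23^1·(≡3), b=23^1·(≡5) mod 23; (3|23)=+1, (5|23)=-1; (−1)^{1·1·11}·(+1)^1·(-1)^1 = +1.
v=∞: -171626 < 0 and -9177 < 0  ⇒  (a,b)_∞ = -1.
v=11: a=11^-4·(≡2), b=11^-6·(≡7) mod 11; (2|11)=-1, (7|11)=-1; (−1)^{-4·-6·5}·(-1)^-6·(-1)^-4 = +1.
v=3: a=3^-10·(≡1), b=3^-11·(≡1) mod 3; (1|3)=+1, (1|3)=+1; (−1)^{-10·-11·1}·(+1)^-11·(+1)^-10 = +1.
v=5: a=5^6·(≡4), b=5^6·(≡3) mod 5; (4|5)=+1, (3|5)=-1; (−1)^{6·6·2}·(+1)^6·(-1)^6 = +1.
Ram(-171626, -9177) = {2, 7, 41, ∞}; no ℚ_2-point on the conic.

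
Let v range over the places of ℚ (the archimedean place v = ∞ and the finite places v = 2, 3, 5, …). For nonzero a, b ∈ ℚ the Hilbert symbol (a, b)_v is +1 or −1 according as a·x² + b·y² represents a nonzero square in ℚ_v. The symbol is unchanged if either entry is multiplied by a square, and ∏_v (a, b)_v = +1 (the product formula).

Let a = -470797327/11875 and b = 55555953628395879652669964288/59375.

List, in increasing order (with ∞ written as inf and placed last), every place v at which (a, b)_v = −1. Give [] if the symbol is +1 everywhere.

(a, b) ≡ (-437437, 1453336885) mod (ℚ^×)²; places V = {2, 5, 7, 11, 13, 17, 19, 23, 29, 31, ∞}.
(a,b)_31: α=0, u≡7; β=1, v≡2 (mod 31); (7|31)=+1, (2|31)=+1; sign (−1)^0·+1^1·+1^0 = +1.
(a,b)_7: α=1, u≡3; β=3, v≡5 (mod 7); (3|7)=-1, (5|7)=-1; sign (−1)^1·-1^3·-1^1 = -1.
(a,b)_19: α=-1, u≡16; β=-1, v≡18 (mod 19); (16|19)=+1, (18|19)=-1; sign (−1)^1·+1^-1·-1^-1 = +1.
(a,b)_11: α=3, u≡9; β=7, v≡2 (mod 11); (9|11)=+1, (2|11)=-1; sign (−1)^1·+1^7·-1^3 = +1.
(a,b)_∞: sgn(-437437)=−, sgn(1453336885)=+, so +1.
(a,b)_17: α=0, u≡3; β=1, v≡6 (mod 17); (3|17)=-1, (6|17)=-1; sign (−1)^0·-1^1·-1^0 = -1.
(a,b)_2: α=0, β=14; u≡3, v≡5 (mod 8); ε(u)ε(v)=1·0, αω(v)=0·1, βω(u)=14·1; sum ≡ 0  ⇒  +1.
(a,b)_29: α=0, u≡5; β=1, v≡28 (mod 29); (5|29)=+1, (28|29)=+1; sign (−1)^0·+1^1·+1^0 = +1.
(a,b)_5: α=-4, u≡2; β=-5, v≡2 (mod 5); (2|5)=-1, (2|5)=-1; sign (−1)^0·-1^-5·-1^-4 = -1.
(a,b)_13: α=3, u≡11; β=7, v≡5 (mod 13); (11|13)=-1, (5|13)=-1; sign (−1)^0·-1^7·-1^3 = +1.
(a,b)_23: α=1, u≡13; β=2, v≡19 (mod 23); (13|23)=+1, (19|23)=-1; sign (−1)^0·+1^2·-1^1 = -1.
(-437437, 1453336885 / ℚ) ramifies at {5, 7, 17, 23}: a division algebra.

[5, 7, 17, 23]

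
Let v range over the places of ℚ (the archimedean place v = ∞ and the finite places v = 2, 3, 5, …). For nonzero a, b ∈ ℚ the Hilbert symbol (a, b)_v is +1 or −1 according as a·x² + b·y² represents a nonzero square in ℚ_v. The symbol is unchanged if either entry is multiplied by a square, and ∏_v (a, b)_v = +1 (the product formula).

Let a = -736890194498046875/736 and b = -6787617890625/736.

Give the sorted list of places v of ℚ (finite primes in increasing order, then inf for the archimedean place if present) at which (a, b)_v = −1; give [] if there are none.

(a, b) ≡ (-56810, -50830) mod (ℚ^×)²; places V = {2, 3, 5, 11, 13, 17, 19, 23, ∞}.
(a,b)_19: α=3, u≡8; β=2, v≡10 (mod 19); (8|19)=-1, (10|19)=-1; sign (−1)^0·-1^2·-1^3 = -1.
(a,b)_13: α=1, u≡7; β=1, v≡3 (mod 13); (7|13)=-1, (3|13)=+1; sign (−1)^0·-1^1·+1^1 = -1.
(a,b)_3: α=0, u≡1; β=2, v≡2 (mod 3); (1|3)=+1, (2|3)=-1; sign (−1)^0·+1^2·-1^0 = +1.
(a,b)_11: α=4, u≡5; β=2, v≡1 (mod 11); (5|11)=+1, (1|11)=+1; sign (−1)^0·+1^2·+1^4 = +1.
(a,b)_2: α=-5, β=-5; u≡3, v≡1 (mod 8); ε(u)ε(v)=1·0, αω(v)=-5·0, βω(u)=-5·1; sum ≡ 1  ⇒  -1.
(a,b)_5: α=9, u≡2; β=7, v≡1 (mod 5); (2|5)=-1, (1|5)=+1; sign (−1)^0·-1^7·+1^9 = -1.
(a,b)_17: α=2, u≡8; β=1, v≡15 (mod 17); (8|17)=+1, (15|17)=+1; sign (−1)^0·+1^1·+1^2 = +1.
(a,b)_∞: sgn(-56810)=−, sgn(-50830)=−, so -1.
(a,b)_23: α=-1, u≡11; β=-1, v≡14 (mod 23); (11|23)=-1, (14|23)=-1; sign (−1)^1·-1^-1·-1^-1 = -1.
|Ram(-56810, -50830)| = 6, even; anisotropic at {2, 5, 13, 19, 23, ∞}.

[2, 5, 13, 19, 23, inf]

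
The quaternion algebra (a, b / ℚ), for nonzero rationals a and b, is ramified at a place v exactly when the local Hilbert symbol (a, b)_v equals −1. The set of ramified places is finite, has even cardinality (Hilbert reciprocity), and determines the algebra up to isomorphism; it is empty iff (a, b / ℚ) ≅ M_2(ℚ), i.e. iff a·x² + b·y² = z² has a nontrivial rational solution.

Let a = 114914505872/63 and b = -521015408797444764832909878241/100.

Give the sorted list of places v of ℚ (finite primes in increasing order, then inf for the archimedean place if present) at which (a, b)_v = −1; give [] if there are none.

[2, 19, 23, 29, 37, 53]

(a, b) ≡ (173962271, -4206769) mod (ℚ^×)²; places V = {2, 3, 5, 7, 17, 19, 23, 29, 37, 53, ∞}.
(a,b)_3: α=-2, u≡2; β=0, v≡2 (mod 3); (2|3)=-1, (2|3)=-1; sign (−1)^0·-1^0·-1^-2 = +1.
(a,b)_∞: sgn(173962271)=+, sgn(-4206769)=−, so +1.
(a,b)_37: α=1, u≡31; β=2, v≡22 (mod 37); (31|37)=-1, (22|37)=-1; sign (−1)^0·-1^2·-1^1 = -1.
(a,b)_17: α=2, u≡13; β=5, v≡5 (mod 17); (13|17)=+1, (5|17)=-1; sign (−1)^0·+1^5·-1^2 = +1.
(a,b)_23: α=1, u≡1; β=3, v≡9 (mod 23); (1|23)=+1, (9|23)=+1; sign (−1)^1·+1^3·+1^1 = -1.
(a,b)_2: α=4, β=-2; u≡7, v≡7 (mod 8); ε(u)ε(v)=1·1, αω(v)=4·0, βω(u)=-2·0; sum ≡ 1  ⇒  -1.
(a,b)_19: α=1, u≡3; β=2, v≡2 (mod 19); (3|19)=-1, (2|19)=-1; sign (−1)^0·-1^2·-1^1 = -1.
(a,b)_7: α=-1, u≡6; β=5, v≡2 (mod 7); (6|7)=-1, (2|7)=+1; sign (−1)^1·-1^5·+1^-1 = +1.
(a,b)_29: α=1, u≡24; β=3, v≡21 (mod 29); (24|29)=+1, (21|29)=-1; sign (−1)^0·+1^3·-1^1 = -1.
(a,b)_53: α=1, u≡13; β=3, v≡33 (mod 53); (13|53)=+1, (33|53)=-1; sign (−1)^0·+1^3·-1^1 = -1.
(a,b)_5: α=0, u≡4; β=-2, v≡1 (mod 5); (4|5)=+1, (1|5)=+1; sign (−1)^0·+1^-2·+1^0 = +1.
(173962271, -4206769 / ℚ) ramifies at {2, 19, 23, 29, 37, 53}: a division algebra.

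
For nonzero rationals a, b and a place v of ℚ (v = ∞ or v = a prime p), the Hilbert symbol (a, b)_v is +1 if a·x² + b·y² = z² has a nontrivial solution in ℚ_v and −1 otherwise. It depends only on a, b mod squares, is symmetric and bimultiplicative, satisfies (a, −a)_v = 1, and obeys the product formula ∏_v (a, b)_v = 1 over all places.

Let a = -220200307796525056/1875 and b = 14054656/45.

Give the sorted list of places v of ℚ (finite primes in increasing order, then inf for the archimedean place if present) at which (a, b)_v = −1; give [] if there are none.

[3, 5, 11, 31]

(a, b) ≡ (-273, 274505) mod (ℚ^×)²; places V = {2, 3, 5, 7, 11, 13, 23, 31, ∞}.
(a,b)_∞: sgn(-273)=−, sgn(274505)=+, so +1.
(a,b)_31: α=2, u≡13; β=1, v≡20 (mod 31); (13|31)=-1, (20|31)=+1; sign (−1)^0·-1^1·+1^2 = -1.
(a,b)_5: α=-4, u≡3; β=-1, v≡4 (mod 5); (3|5)=-1, (4|5)=+1; sign (−1)^0·-1^-1·+1^-4 = -1.
(a,b)_11: α=2, u≡8; β=1, v≡2 (mod 11); (8|11)=-1, (2|11)=-1; sign (−1)^0·-1^1·-1^2 = -1.
(a,b)_23: α=2, u≡4; β=1, v≡15 (mod 23); (4|23)=+1, (15|23)=-1; sign (−1)^0·+1^1·-1^2 = +1.
(a,b)_3: α=-1, u≡2; β=-2, v≡2 (mod 3); (2|3)=-1, (2|3)=-1; sign (−1)^0·-1^-2·-1^-1 = -1.
(a,b)_2: α=14, β=8; u≡7, v≡1 (mod 8); ε(u)ε(v)=1·0, αω(v)=14·0, βω(u)=8·0; sum ≡ 0  ⇒  +1.
(a,b)_7: α=5, u≡6; β=1, v≡4 (mod 7); (6|7)=-1, (4|7)=+1; sign (−1)^1·-1^1·+1^5 = +1.
(a,b)_13: α=1, u≡8; β=0, v≡3 (mod 13); (8|13)=-1, (3|13)=+1; sign (−1)^0·-1^0·+1^1 = +1.
Ram(-273, 274505) = {3, 5, 11, 31}; no ℚ_3-point on the conic.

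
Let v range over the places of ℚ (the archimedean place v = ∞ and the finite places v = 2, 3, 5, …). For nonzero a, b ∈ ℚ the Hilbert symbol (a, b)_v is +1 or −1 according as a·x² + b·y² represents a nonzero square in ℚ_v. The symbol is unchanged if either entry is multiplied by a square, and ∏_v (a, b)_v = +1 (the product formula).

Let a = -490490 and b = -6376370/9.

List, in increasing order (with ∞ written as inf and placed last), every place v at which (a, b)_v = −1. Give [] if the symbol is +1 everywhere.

(a, b) ≡ (-10010, -770) mod (ℚ^×)²; places V = {2, 3, 5, 7, 11, 13, ∞}.
(a,b)_2: α=1, β=1; u≡3, v≡7 (mod 8); ε(u)ε(v)=1·1, αω(v)=1·0, βω(u)=1·1; sum ≡ 0  ⇒  +1.
(a,b)_13: α=1, u≡9; β=2, v≡1 (mod 13); (9|13)=+1, (1|13)=+1; sign (−1)^0·+1^2·+1^1 = +1.
(a,b)_3: α=0, u≡1; β=-2, v≡1 (mod 3); (1|3)=+1, (1|3)=+1; sign (−1)^0·+1^-2·+1^0 = +1.
(a,b)_∞: sgn(-10010)=−, sgn(-770)=−, so -1.
(a,b)_5: α=1, u≡2; β=1, v≡4 (mod 5); (2|5)=-1, (4|5)=+1; sign (−1)^0·-1^1·+1^1 = -1.
(a,b)_11: α=1, u≡4; β=1, v≡7 (mod 11); (4|11)=+1, (7|11)=-1; sign (−1)^1·+1^1·-1^1 = +1.
(a,b)_7: α=3, u≡5; β=3, v≡1 (mod 7); (5|7)=-1, (1|7)=+1; sign (−1)^1·-1^3·+1^3 = +1.
|Ram(-10010, -770)| = 2, even; anisotropic at {5, ∞}.

[5, inf]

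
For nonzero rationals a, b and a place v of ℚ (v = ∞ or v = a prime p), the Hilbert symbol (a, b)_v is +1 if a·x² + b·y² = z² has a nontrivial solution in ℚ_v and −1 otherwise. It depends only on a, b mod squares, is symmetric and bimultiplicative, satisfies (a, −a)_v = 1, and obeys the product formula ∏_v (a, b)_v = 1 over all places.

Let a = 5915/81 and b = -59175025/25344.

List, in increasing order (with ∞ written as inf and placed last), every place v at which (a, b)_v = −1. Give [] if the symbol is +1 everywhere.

[7, 11]

(a, b) ≡ (35, -19019) mod (ℚ^×)²; places V = {2, 3, 5, 7, 11, 13, 19, 37, ∞}.
(a,b)_11: α=0, u≡2; β=-1, v≡5 (mod 11); (2|11)=-1, (5|11)=+1; sign (−1)^0·-1^-1·+1^0 = -1.
(a,b)_13: α=2, u≡3; β=1, v≡11 (mod 13); (3|13)=+1, (11|13)=-1; sign (−1)^0·+1^1·-1^2 = +1.
(a,b)_2: α=0, β=-8; u≡3, v≡5 (mod 8); ε(u)ε(v)=1·0, αω(v)=0·1, βω(u)=-8·1; sum ≡ 0  ⇒  +1.
(a,b)_7: α=1, u≡3; β=1, v≡6 (mod 7); (3|7)=-1, (6|7)=-1; sign (−1)^1·-1^1·-1^1 = -1.
(a,b)_37: α=0, u≡31; β=2, v≡9 (mod 37); (31|37)=-1, (9|37)=+1; sign (−1)^0·-1^2·+1^0 = +1.
(a,b)_19: α=0, u≡5; β=1, v≡7 (mod 19); (5|19)=+1, (7|19)=+1; sign (−1)^0·+1^1·+1^0 = +1.
(a,b)_5: α=1, u≡3; β=2, v≡1 (mod 5); (3|5)=-1, (1|5)=+1; sign (−1)^0·-1^2·+1^1 = +1.
(a,b)_3: α=-4, u≡2; β=-2, v≡1 (mod 3); (2|3)=-1, (1|3)=+1; sign (−1)^0·-1^-2·+1^-4 = +1.
(a,b)_∞: sgn(35)=+, sgn(-19019)=−, so +1.
Ram(35, -19019) = {7, 11}; no ℚ_7-point on the conic.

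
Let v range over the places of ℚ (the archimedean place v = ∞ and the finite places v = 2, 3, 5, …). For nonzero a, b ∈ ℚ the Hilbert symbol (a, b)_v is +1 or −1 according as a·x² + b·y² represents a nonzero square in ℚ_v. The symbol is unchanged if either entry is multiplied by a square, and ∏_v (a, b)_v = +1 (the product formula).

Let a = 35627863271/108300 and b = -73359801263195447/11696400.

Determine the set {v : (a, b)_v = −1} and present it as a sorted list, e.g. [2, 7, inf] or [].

[13, 17]

(a, b) ≡ (357, -143) mod (ℚ^×)²; places V = {2, 3, 5, 7, 11, 13, 17, 19, ∞}.
(a,b)_3: α=-1, u≡2; β=-4, v≡1 (mod 3); (2|3)=-1, (1|3)=+1; sign (−1)^0·-1^-4·+1^-1 = +1.
(a,b)_13: α=2, u≡5; β=3, v≡7 (mod 13); (5|13)=-1, (7|13)=-1; sign (−1)^0·-1^3·-1^2 = -1.
(a,b)_17: α=1, u≡8; β=2, v≡11 (mod 17); (8|17)=+1, (11|17)=-1; sign (−1)^0·+1^2·-1^1 = -1.
(a,b)_∞: sgn(357)=+, sgn(-143)=−, so +1.
(a,b)_2: α=-2, β=-4; u≡5, v≡1 (mod 8); ε(u)ε(v)=0·0, αω(v)=-2·0, βω(u)=-4·1; sum ≡ 0  ⇒  +1.
(a,b)_19: α=-2, u≡12; β=-2, v≡16 (mod 19); (12|19)=-1, (16|19)=+1; sign (−1)^0·-1^-2·+1^-2 = +1.
(a,b)_5: α=-2, u≡3; β=-2, v≡3 (mod 5); (3|5)=-1, (3|5)=-1; sign (−1)^0·-1^-2·-1^-2 = +1.
(a,b)_11: α=6, u≡5; β=9, v≡1 (mod 11); (5|11)=+1, (1|11)=+1; sign (−1)^0·+1^9·+1^6 = +1.
(a,b)_7: α=1, u≡1; β=2, v≡1 (mod 7); (1|7)=+1, (1|7)=+1; sign (−1)^0·+1^2·+1^1 = +1.
|Ram(357, -143)| = 2, even; anisotropic at {13, 17}.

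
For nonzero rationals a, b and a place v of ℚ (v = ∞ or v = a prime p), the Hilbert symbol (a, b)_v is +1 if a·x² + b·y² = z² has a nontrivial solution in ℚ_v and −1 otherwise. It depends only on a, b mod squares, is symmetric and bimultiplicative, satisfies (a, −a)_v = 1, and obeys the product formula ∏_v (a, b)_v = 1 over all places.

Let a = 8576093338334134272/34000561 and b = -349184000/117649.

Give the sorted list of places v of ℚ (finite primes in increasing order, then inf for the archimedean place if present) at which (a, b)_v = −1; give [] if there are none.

Mod squares: a ≡ 53, b ≡ -3410. Check v ∈ {∞, 2, 3, 5, 7, 11, 17, 31, 53}.
v=∞: 53 > 0 and -3410 < 0  ⇒  (a,b)_∞ = +1.
v=5: a=5^0·(≡2), b=5^3·(≡2) mod 5; (2|5)=-1, (2|5)=-1; (−1)^{0·3·2}·(-1)^3·(-1)^0 = -1.
v=31: a=31^2·(≡13), b=31^1·(≡9) mod 31; (13|31)=-1, (9|31)=+1; (−1)^{2·1·15}·(-1)^1·(+1)^2 = -1.
v=53: a=53^1·(≡13), b=53^0·(≡21) mod 53; (13|53)=+1, (21|53)=-1; (−1)^{1·0·26}·(+1)^0·(-1)^1 = -1.
v=2: v_2(a)=34, v_2(b)=13; units ≡ 5, 7 (mod 8); ε·ε+αω+βω = 0·1+34·0+13·1 ≡ 1  ⇒  (a,b)_2 = -1.
v=3: a=3^4·(≡2), b=3^0·(≡1) mod 3; (2|3)=-1, (1|3)=+1; (−1)^{4·0·1}·(-1)^0·(+1)^4 = +1.
v=11: a=11^2·(≡5), b=11^1·(≡5) mod 11; (5|11)=+1, (5|11)=+1; (−1)^{2·1·5}·(+1)^1·(+1)^2 = +1.
v=17: a=17^-2·(≡4), b=17^0·(≡7) mod 17; (4|17)=+1, (7|17)=-1; (−1)^{-2·0·8}·(+1)^0·(-1)^-2 = +1.
v=7: a=7^-6·(≡1), b=7^-6·(≡3) mod 7; (1|7)=+1, (3|7)=-1; (−1)^{-6·-6·3}·(+1)^-6·(-1)^-6 = +1.
Ram(53, -3410) = {2, 5, 31, 53}; no ℚ_2-point on the conic.

[2, 5, 31, 53]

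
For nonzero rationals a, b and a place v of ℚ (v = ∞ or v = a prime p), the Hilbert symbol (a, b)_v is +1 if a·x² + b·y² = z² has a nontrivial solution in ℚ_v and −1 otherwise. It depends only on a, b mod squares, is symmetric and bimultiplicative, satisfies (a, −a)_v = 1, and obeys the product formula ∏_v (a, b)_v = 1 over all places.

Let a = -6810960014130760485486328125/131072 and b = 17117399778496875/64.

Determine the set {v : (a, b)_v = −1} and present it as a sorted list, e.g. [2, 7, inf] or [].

(a, b) ≡ (-5610, 880555) mod (ℚ^×)²; places V = {2, 3, 5, 11, 13, 17, 19, 23, 31, ∞}.
(a,b)_2: α=-17, β=-6; u≡3, v≡3 (mod 8); ε(u)ε(v)=1·1, αω(v)=-17·1, βω(u)=-6·1; sum ≡ 0  ⇒  +1.
(a,b)_11: α=5, u≡10; β=2, v≡5 (mod 11); (10|11)=-1, (5|11)=+1; sign (−1)^0·-1^2·+1^5 = +1.
(a,b)_23: α=2, u≡6; β=1, v≡2 (mod 23); (6|23)=+1, (2|23)=+1; sign (−1)^0·+1^1·+1^2 = +1.
(a,b)_3: α=5, u≡2; β=2, v≡1 (mod 3); (2|3)=-1, (1|3)=+1; sign (−1)^0·-1^2·+1^5 = +1.
(a,b)_17: α=1, u≡7; β=0, v≡6 (mod 17); (7|17)=-1, (6|17)=-1; sign (−1)^0·-1^0·-1^1 = -1.
(a,b)_13: α=4, u≡11; β=5, v≡2 (mod 13); (11|13)=-1, (2|13)=-1; sign (−1)^0·-1^5·-1^4 = -1.
(a,b)_5: α=9, u≡3; β=5, v≡1 (mod 5); (3|5)=-1, (1|5)=+1; sign (−1)^0·-1^5·+1^9 = -1.
(a,b)_19: α=2, u≡2; β=1, v≡16 (mod 19); (2|19)=-1, (16|19)=+1; sign (−1)^0·-1^1·+1^2 = -1.
(a,b)_∞: sgn(-5610)=−, sgn(880555)=+, so +1.
(a,b)_31: α=2, u≡5; β=1, v≡1 (mod 31); (5|31)=+1, (1|31)=+1; sign (−1)^0·+1^1·+1^2 = +1.
Ram(-5610, 880555) = {5, 13, 17, 19}; no ℚ_5-point on the conic.

[5, 13, 17, 19]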